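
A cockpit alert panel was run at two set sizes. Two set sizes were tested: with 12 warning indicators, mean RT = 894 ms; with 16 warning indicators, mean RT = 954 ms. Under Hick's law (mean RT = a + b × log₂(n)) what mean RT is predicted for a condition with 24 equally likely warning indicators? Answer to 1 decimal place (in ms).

1038.6 ms

RT is linear in log₂ n, so two points fix the line:
  b = (954 − 894) / (log₂ 16 − log₂ 12) = 60 / (4 − 3.5850) = 144.565 ms/bit
  a = 894 − 144.565 × 3.5850 = 375.739 ms
Then RT(24) = 375.739 + 144.565 × log₂ 24 = 375.739 + 144.565 × 4.5850 ≈ 1038.565 ms.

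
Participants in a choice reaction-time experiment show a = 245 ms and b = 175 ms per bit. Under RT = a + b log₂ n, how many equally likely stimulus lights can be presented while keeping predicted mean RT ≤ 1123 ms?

175·log₂ n ≤ 1123 − 245 = 878, giving log₂ n ≤ 5.0171 and n ≤ 32.383. The largest whole number is 32.

32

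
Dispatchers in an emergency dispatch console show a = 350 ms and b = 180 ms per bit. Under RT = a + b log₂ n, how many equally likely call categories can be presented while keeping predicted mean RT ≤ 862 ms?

7

Set 350 + 180·log₂ n ≤ 862 → log₂ n ≤ (862 − 350)/180 = 2.8444.
So n ≤ 2^2.8444 = 7.182; the largest integer n is 7.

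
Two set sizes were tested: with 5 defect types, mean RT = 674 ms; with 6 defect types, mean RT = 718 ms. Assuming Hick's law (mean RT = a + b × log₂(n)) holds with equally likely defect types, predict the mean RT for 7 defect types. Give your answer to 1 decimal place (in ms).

755.2 ms

Solve the two-equation system in a and b:
  b = (718 − 674) / (log₂ 6 − log₂ 5) = 44 / (2.5850 − 2.3219) = 167.278 ms/bit
  a = 674 − 167.278 × 2.3219 = 285.591 ms
Then RT(7) = 285.591 + 167.278 × log₂ 7 = 285.591 + 167.278 × 2.8074 ≈ 755.201 ms.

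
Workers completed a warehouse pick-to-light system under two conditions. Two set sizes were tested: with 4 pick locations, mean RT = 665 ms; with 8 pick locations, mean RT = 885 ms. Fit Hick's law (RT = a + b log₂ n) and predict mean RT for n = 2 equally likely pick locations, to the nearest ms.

With log₂ n on the abscissa the relation is linear; from the two conditions:
  b = (885 − 665) / (log₂ 8 − log₂ 4) = 220 / (3 − 2) = 220 ms/bit
  a = 665 − 220 × 2 = 225 ms
Then RT(2) = 225 + 220 × log₂ 2 = 225 + 220 × 1 ≈ 445.000 ms.

445 ms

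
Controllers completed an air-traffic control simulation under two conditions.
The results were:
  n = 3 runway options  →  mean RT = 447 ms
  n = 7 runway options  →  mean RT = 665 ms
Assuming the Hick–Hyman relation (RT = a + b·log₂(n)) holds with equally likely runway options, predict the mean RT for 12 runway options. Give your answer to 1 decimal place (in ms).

803.7 ms

RT is linear in log₂ n, so two points fix the line:
  b = (665 − 447) / (log₂ 7 − log₂ 3) = 218 / (2.8074 − 1.5850) = 178.339 ms/bit
  a = 447 − 178.339 × 1.5850 = 164.340 ms
Then RT(12) = 164.340 + 178.339 × log₂ 12 = 164.340 + 178.339 × 3.5850 ≈ 803.678 ms.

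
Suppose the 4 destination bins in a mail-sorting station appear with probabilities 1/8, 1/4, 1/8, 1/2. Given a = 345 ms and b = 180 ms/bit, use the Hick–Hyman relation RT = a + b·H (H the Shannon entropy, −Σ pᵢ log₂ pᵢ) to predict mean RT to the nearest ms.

660 ms

H = −Σ pᵢ log₂ pᵢ = 0.125·3 + 0.25·2 + 0.125·3 + 0.5·1 = 1.750 bits.
RT = 345 + 180 × 1.750 = 660.00 ms.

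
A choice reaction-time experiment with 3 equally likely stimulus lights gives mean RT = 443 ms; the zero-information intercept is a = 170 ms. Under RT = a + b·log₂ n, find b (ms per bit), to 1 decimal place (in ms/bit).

172.2 ms/bit

b = (443 − 170) / log₂(3) = 273 / 1.5850 = 172.244 ms/bit.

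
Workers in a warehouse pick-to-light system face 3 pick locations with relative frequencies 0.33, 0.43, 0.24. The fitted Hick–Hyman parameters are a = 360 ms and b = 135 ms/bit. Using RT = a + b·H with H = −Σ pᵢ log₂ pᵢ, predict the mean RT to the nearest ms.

569 ms

H = 0.33·log₂(1/0.33) + 0.43·log₂(1/0.43) + 0.24·log₂(1/0.24) = 1.5455 bits.
RT = 360 + 135 × 1.5455 = 568.65 ms.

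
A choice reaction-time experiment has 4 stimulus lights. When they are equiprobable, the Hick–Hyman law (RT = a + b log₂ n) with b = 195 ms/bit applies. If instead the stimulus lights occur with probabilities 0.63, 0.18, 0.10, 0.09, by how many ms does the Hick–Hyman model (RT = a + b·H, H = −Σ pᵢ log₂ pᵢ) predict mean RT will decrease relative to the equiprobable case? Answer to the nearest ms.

96 ms

The RT saving is b·ΔH. Equiprobable H₀ = log₂(4) = 2.0000 bits; with the given probabilities H = 1.5101 bits.
b·(H₀ − H) = 195 × (2.0000 − 1.5101) = 95.53 ms.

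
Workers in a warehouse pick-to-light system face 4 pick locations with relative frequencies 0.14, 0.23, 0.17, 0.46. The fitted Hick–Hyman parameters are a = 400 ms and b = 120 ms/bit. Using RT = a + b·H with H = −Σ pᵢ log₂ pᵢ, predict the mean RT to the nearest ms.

620 ms

H = 0.14·log₂(1/0.14) + 0.23·log₂(1/0.23) + 0.17·log₂(1/0.17) + 0.46·log₂(1/0.46) = 1.8347 bits.
RT = 400 + 120 × 1.8347 = 620.16 ms.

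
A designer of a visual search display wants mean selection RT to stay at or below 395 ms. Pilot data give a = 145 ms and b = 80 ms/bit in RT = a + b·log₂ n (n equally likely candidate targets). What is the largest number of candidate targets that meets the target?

8

80·log₂ n ≤ 395 − 145 = 250, giving log₂ n ≤ 3.1250 and n ≤ 8.724. The largest whole number is 8.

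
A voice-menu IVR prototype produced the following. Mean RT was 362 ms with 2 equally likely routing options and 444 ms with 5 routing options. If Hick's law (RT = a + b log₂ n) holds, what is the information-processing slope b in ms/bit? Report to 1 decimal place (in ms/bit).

62.0 ms/bit

The slope on a log₂ axis is (444 − 362) / (2.3219 − 1) = 62.031 ms/bit.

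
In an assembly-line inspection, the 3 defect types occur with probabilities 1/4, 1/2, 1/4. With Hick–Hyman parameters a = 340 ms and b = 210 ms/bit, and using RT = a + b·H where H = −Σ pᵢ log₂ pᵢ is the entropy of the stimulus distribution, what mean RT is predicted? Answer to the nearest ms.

H = −Σ pᵢ log₂ pᵢ = 0.25·2 + 0.5·1 + 0.25·2 = 1.500 bits.
RT = 340 + 210 × 1.500 = 655.00 ms.

655 ms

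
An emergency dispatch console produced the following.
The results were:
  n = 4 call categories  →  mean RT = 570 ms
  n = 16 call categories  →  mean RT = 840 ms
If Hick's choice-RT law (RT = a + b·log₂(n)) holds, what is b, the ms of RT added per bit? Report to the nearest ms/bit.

135 ms/bit

b = (RT₂ − RT₁)/(log₂ n₂ − log₂ n₁) = (840 − 570)/(4 − 2) = 135 ms/bit.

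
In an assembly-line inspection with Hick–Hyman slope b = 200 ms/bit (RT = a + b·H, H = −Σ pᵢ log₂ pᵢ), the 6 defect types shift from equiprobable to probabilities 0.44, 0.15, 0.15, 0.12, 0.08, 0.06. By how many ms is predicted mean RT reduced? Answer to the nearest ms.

68 ms

The RT saving is b·ΔH. Equiprobable H₀ = log₂(6) = 2.5850 bits; with the given probabilities H = 2.2443 bits.
b·(H₀ − H) = 200 × (2.5850 − 2.2443) = 68.12 ms.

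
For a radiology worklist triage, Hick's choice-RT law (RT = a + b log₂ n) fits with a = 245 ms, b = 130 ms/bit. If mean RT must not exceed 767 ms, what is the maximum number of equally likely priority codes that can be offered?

Information budget: (767 − 245)/130 = 4.0154 bits, so n ≤ 2^4.0154 = 16.172 → at most 16.

16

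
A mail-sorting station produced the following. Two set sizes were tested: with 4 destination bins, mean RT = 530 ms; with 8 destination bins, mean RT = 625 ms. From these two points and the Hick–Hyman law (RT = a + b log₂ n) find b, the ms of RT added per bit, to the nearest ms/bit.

Slope: b = (625 − 530) / (log₂ 8 − log₂ 4) = 95/1.0000 = 95 ms/bit.

95 ms/bit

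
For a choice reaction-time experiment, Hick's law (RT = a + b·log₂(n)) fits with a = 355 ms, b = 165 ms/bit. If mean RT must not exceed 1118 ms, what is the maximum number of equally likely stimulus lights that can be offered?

Information budget: (1118 − 355)/165 = 4.6242 bits, so n ≤ 2^4.6242 = 24.662 → at most 24.

24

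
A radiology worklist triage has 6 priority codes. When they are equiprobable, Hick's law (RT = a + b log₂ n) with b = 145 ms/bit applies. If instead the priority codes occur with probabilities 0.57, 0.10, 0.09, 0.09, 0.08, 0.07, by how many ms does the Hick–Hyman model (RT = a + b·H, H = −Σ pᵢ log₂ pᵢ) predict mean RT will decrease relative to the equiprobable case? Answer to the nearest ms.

Equiprobable entropy H₀ = log₂ 6 = 2.5850 bits.
Skewed entropy H = −Σ pᵢ log₂ pᵢ = 1.9798 bits.
ΔRT = b·(H₀ − H) = 145 × 0.6051 = 87.75 ms.

88 ms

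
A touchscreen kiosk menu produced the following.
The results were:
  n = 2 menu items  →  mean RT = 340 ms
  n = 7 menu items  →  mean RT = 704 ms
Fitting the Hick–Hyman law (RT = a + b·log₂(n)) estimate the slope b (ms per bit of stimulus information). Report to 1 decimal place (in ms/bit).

b = (RT₂ − RT₁)/(log₂ n₂ − log₂ n₁) = (704 − 340)/(2.8074 − 1) = 201.399 ms/bit.

201.4 ms/bit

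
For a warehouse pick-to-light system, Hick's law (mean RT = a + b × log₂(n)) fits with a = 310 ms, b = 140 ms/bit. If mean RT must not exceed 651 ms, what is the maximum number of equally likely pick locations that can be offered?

Information budget: (651 − 310)/140 = 2.4357 bits, so n ≤ 2^2.4357 = 5.410 → at most 5.

5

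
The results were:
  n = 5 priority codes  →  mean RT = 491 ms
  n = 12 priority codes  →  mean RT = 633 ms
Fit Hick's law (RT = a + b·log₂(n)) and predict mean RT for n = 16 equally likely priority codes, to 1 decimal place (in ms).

With log₂ n on the abscissa the relation is linear; from the two conditions:
  b = (633 − 491) / (log₂ 12 − log₂ 5) = 142 / (3.5850 − 2.3219) = 112.428 ms/bit
  a = 491 − 112.428 × 2.3219 = 229.951 ms
Then RT(16) = 229.951 + 112.428 × log₂ 16 = 229.951 + 112.428 × 4 ≈ 679.662 ms.

679.7 ms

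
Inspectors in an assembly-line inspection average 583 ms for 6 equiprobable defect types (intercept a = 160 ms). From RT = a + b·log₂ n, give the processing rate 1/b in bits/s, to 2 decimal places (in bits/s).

Choice component = 583 − 160 = 423 ms over log₂(6) = 2.5850 bits.
b = 423 / 2.5850 = 163.639 ms/bit, so 1/b = 6.111 bits/s.

6.11 bits/s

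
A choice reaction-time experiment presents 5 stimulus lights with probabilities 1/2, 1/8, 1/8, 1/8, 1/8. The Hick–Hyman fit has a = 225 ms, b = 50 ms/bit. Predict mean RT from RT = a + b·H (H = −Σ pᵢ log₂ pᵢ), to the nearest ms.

325 ms

Each term −pᵢ log₂ pᵢ: 0.5·1 + 0.125·3 + 0.125·3 + 0.125·3 + 0.125·3; summed, H = 2.000 bits.
Mean RT = a + bH = 225 + 50·2.000 = 325.00 ms.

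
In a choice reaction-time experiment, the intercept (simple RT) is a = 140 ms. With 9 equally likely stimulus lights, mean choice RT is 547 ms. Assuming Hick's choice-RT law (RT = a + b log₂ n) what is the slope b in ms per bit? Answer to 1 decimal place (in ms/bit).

log₂(9) = 3.1699 bits.
b = (RT − a)/log₂ n = (547 − 140) / 3.1699 = 128.394 ms/bit.

128.4 ms/bit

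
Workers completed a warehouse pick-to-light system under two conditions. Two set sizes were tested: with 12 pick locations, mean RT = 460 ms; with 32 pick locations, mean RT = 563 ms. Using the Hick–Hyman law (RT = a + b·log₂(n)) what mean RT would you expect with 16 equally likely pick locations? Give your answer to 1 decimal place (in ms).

Solve the two-equation system in a and b:
  b = (563 − 460) / (log₂ 32 − log₂ 12) = 103 / (5 − 3.5850) = 72.790 ms/bit
  a = 460 − 72.790 × 3.5850 = 199.052 ms
Then RT(16) = 199.052 + 72.790 × log₂ 16 = 199.052 + 72.790 × 4 ≈ 490.210 ms.

490.2 ms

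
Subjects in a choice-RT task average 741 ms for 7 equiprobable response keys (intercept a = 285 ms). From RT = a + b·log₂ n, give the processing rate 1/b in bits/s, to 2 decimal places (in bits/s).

Choice component = 741 − 285 = 456 ms over log₂(7) = 2.8074 bits.
b = 456 / 2.8074 = 162.430 ms/bit, so 1/b = 6.156 bits/s.

6.16 bits/s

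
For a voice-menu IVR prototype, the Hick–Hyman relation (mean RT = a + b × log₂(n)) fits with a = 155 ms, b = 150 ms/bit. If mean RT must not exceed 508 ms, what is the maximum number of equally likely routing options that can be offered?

5

150·log₂ n ≤ 508 − 155 = 353, giving log₂ n ≤ 2.3533 and n ≤ 5.110. The largest whole number is 5.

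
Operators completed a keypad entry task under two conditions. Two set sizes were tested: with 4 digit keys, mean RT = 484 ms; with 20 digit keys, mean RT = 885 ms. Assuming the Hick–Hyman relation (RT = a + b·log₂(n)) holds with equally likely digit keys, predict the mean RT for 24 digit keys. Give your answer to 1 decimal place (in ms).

Solve the two-equation system in a and b:
  b = (885 − 484) / (log₂ 20 − log₂ 4) = 401 / (4.3219 − 2) = 172.701 ms/bit
  a = 484 − 172.701 × 2 = 138.597 ms
Then RT(24) = 138.597 + 172.701 × log₂ 24 = 138.597 + 172.701 × 4.5850 ≈ 930.426 ms.

930.4 ms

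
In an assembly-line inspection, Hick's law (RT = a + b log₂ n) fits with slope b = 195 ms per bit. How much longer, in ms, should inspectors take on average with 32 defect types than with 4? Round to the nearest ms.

The intercept a cancels: ΔRT = b·(log₂ n₂ − log₂ n₁) = b·log₂(n₂/n₁).
log₂(32) − log₂(4) = log₂(32/4) = log₂(8) = 3.
ΔRT = 195 × 3.0000 = 585.000 ms.

585 ms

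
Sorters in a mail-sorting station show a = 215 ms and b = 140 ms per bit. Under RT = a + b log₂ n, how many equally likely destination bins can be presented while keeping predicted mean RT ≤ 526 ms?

4

Set 215 + 140·log₂ n ≤ 526 → log₂ n ≤ (526 − 215)/140 = 2.2214.
So n ≤ 2^2.2214 = 4.664; the largest integer n is 4.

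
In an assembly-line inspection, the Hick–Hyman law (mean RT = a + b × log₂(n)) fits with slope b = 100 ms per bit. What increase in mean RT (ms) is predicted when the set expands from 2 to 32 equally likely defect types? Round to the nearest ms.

400 ms

Only the slope matters, since a is common to both: ΔRT = b·log₂(n₂/n₁).
log₂(32) − log₂(2) = log₂(32/2) = log₂(16) = 4.
ΔRT = 100 × 4.0000 = 400.000 ms.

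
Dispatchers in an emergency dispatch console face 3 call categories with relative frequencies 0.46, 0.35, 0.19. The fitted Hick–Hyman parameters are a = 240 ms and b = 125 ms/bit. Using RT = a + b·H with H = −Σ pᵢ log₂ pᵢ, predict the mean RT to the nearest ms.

428 ms

H = 0.46·log₂(1/0.46) + 0.35·log₂(1/0.35) + 0.19·log₂(1/0.19) = 1.5007 bits.
RT = 240 + 125 × 1.5007 = 427.58 ms.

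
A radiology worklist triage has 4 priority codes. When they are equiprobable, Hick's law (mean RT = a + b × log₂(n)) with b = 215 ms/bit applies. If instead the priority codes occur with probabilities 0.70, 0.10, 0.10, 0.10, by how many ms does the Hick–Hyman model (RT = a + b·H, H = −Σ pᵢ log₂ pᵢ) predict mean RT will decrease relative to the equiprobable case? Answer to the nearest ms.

The RT saving is b·ΔH. Equiprobable H₀ = log₂(4) = 2.0000 bits; with the given probabilities H = 1.3568 bits.
b·(H₀ − H) = 215 × (2.0000 − 1.3568) = 138.29 ms.

138 ms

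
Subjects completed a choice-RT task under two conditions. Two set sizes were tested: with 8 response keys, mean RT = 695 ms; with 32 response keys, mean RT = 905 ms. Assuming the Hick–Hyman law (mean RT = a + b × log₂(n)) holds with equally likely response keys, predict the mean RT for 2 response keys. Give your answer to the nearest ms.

485 ms

With log₂ n on the abscissa the relation is linear; from the two conditions:
  b = (905 − 695) / (log₂ 32 − log₂ 8) = 210 / (5 − 3) = 105 ms/bit
  a = 695 − 105 × 3 = 380 ms
Then RT(2) = 380 + 105 × log₂ 2 = 380 + 105 × 1 ≈ 485.000 ms.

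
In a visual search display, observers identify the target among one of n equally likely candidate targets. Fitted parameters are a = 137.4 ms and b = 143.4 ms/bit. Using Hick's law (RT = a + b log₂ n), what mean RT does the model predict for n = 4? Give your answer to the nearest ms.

424 ms

log₂(4) = 2 bits, so RT = 137.4 + 143.4 × 2 ≈ 424.200 ms.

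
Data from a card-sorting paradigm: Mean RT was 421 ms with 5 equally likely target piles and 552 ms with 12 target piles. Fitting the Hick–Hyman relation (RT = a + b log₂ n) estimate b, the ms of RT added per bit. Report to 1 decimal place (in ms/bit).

b = (RT₂ − RT₁)/(log₂ n₂ − log₂ n₁) = (552 − 421)/(3.5850 − 2.3219) = 103.718 ms/bit.

103.7 ms/bit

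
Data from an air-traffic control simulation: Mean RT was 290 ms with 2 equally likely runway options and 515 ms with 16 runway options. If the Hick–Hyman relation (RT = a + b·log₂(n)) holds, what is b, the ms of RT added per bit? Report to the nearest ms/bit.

Slope: b = (515 − 290) / (log₂ 16 − log₂ 2) = 225/3.0000 = 75 ms/bit.

75 ms/bit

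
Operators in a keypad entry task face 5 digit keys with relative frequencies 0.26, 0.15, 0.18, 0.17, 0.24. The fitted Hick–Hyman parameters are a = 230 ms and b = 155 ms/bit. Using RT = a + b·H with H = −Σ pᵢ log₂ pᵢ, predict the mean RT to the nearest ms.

H = 0.26·log₂(1/0.26) + 0.15·log₂(1/0.15) + 0.18·log₂(1/0.18) + 0.17·log₂(1/0.17) + 0.24·log₂(1/0.24) = 2.2899 bits.
RT = 230 + 155 × 2.2899 = 584.93 ms.

585 ms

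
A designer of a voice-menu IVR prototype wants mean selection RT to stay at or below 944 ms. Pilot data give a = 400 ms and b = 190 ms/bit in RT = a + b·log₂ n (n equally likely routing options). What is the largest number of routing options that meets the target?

Information budget: (944 − 400)/190 = 2.8632 bits, so n ≤ 2^2.8632 = 7.276 → at most 7.

7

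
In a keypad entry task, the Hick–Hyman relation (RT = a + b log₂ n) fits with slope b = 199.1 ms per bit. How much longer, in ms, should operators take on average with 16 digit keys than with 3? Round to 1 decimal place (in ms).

The intercept a cancels: ΔRT = b·(log₂ n₂ − log₂ n₁) = b·log₂(n₂/n₁).
log₂(16) − log₂(3) = 4 − 1.5850 = 2.4150.
ΔRT = 199.1 × 2.4150 = 480.834 ms.

480.8 ms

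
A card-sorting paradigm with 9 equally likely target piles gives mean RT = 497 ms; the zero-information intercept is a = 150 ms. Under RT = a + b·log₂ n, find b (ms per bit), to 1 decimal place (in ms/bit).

b = (497 − 150) / log₂(9) = 347 / 3.1699 = 109.466 ms/bit.

109.5 ms/bit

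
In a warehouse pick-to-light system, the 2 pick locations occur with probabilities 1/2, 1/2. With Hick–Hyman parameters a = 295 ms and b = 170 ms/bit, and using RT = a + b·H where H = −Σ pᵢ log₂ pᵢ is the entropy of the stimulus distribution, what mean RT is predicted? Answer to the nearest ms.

H = −Σ pᵢ log₂ pᵢ = 0.5·1 + 0.5·1 = 1.000 bits.
RT = 295 + 170 × 1.000 = 465.00 ms.

465 ms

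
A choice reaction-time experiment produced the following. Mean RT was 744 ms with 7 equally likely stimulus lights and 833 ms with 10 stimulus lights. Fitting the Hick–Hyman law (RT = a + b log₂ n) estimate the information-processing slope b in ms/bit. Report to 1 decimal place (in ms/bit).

173.0 ms/bit

b = (RT₂ − RT₁)/(log₂ n₂ − log₂ n₁) = (833 − 744)/(3.3219 − 2.8074) = 172.959 ms/bit.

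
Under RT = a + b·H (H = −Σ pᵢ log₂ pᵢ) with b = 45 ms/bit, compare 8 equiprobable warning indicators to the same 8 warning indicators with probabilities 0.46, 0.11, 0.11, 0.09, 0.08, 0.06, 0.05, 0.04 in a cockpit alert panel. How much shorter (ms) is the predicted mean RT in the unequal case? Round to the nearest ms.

The RT saving is b·ΔH. Equiprobable H₀ = log₂(8) = 3.0000 bits; with the given probabilities H = 2.4655 bits.
b·(H₀ − H) = 45 × (3.0000 − 2.4655) = 24.05 ms.

24 ms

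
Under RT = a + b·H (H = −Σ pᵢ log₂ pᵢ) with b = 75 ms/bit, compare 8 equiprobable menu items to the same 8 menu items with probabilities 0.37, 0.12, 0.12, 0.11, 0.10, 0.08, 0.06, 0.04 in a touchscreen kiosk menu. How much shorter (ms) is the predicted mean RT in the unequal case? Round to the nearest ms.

The RT saving is b·ΔH. Equiprobable H₀ = log₂(8) = 3.0000 bits; with the given probabilities H = 2.6681 bits.
b·(H₀ − H) = 75 × (3.0000 − 2.6681) = 24.89 ms.

25 ms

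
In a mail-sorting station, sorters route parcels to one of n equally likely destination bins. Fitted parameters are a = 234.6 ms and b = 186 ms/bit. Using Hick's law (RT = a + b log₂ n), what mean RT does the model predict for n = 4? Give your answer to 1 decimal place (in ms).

log₂(4) = 2 bits, so RT = 234.6 + 186 × 2 ≈ 606.600 ms.

606.6 ms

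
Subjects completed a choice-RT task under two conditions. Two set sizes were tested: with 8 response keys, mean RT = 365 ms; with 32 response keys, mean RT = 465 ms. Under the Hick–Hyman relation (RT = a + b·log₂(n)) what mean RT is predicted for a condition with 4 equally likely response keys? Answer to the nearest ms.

With log₂ n on the abscissa the relation is linear; from the two conditions:
  b = (465 − 365) / (log₂ 32 − log₂ 8) = 100 / (5 − 3) = 50 ms/bit
  a = 365 − 50 × 3 = 215 ms
Then RT(4) = 215 + 50 × log₂ 4 = 215 + 50 × 2 ≈ 315.000 ms.

315 ms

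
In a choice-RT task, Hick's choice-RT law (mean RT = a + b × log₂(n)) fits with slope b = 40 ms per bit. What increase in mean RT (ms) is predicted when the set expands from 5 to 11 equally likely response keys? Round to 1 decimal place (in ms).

Only the slope matters, since a is common to both: ΔRT = b·log₂(n₂/n₁).
log₂(11) − log₂(5) = 3.4594 − 2.3219 = 1.1375.
ΔRT = 40 × 1.1375 = 45.500 ms.

45.5 ms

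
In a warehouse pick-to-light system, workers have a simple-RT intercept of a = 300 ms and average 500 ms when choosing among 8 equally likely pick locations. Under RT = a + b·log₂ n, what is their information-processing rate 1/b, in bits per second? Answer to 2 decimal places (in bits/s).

Choice component = 500 − 300 = 200 ms over log₂(8) = 3 bits.
b = 200 / 3 = 66.667 ms/bit, so 1/b = 15.000 bits/s.

15.00 bits/s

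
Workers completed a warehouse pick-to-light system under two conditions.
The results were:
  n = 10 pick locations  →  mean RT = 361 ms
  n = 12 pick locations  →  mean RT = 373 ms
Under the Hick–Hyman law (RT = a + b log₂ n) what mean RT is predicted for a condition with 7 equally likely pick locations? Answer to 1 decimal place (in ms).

With log₂ n on the abscissa the relation is linear; from the two conditions:
  b = (373 − 361) / (log₂ 12 − log₂ 10) = 12 / (3.5850 − 3.3219) = 45.621 ms/bit
  a = 361 − 45.621 × 3.3219 = 209.449 ms
Then RT(7) = 209.449 + 45.621 × log₂ 7 = 209.449 + 45.621 × 2.8074 ≈ 337.524 ms.

337.5 ms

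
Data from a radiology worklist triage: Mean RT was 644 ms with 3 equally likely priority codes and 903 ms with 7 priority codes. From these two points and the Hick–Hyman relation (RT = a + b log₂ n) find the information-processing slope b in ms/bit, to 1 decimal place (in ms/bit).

211.9 ms/bit

The slope on a log₂ axis is (903 − 644) / (2.8074 − 1.5850) = 211.880 ms/bit.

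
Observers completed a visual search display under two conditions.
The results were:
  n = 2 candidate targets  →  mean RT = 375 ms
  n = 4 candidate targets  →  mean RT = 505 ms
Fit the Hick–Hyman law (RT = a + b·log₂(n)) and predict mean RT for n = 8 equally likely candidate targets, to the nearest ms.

635 ms

Solve the two-equation system in a and b:
  b = (505 − 375) / (log₂ 4 − log₂ 2) = 130 / (2 − 1) = 130 ms/bit
  a = 375 − 130 × 1 = 245 ms
Then RT(8) = 245 + 130 × log₂ 8 = 245 + 130 × 3 ≈ 635.000 ms.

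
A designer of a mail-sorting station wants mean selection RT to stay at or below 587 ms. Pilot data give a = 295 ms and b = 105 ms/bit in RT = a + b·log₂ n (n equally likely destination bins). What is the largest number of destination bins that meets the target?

Set 295 + 105·log₂ n ≤ 587 → log₂ n ≤ (587 − 295)/105 = 2.7810.
So n ≤ 2^2.7810 = 6.873; the largest integer n is 6.

6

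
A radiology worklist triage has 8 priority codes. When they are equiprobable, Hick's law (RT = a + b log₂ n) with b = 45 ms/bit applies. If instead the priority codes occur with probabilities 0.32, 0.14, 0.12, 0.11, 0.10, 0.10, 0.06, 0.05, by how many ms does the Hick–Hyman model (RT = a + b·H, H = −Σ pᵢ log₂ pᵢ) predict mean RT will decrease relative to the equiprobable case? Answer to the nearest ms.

11 ms

The RT saving is b·ΔH. Equiprobable H₀ = log₂(8) = 3.0000 bits; with the given probabilities H = 2.7645 bits.
b·(H₀ − H) = 45 × (3.0000 − 2.7645) = 10.60 ms.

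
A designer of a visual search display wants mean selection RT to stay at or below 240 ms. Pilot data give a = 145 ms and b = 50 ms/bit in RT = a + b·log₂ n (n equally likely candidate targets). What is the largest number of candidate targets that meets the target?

3

50·log₂ n ≤ 240 − 145 = 95, giving log₂ n ≤ 1.9000 and n ≤ 3.732. The largest whole number is 3.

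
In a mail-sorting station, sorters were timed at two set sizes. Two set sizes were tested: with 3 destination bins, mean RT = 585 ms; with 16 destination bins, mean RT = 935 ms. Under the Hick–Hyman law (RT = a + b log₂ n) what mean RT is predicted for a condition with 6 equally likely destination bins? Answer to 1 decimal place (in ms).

Fit slope and intercept:
  b = (935 − 585) / (log₂ 16 − log₂ 3) = 350 / (4 − 1.5850) = 144.925 ms/bit
  a = 585 − 144.925 × 1.5850 = 355.299 ms
Then RT(6) = 355.299 + 144.925 × log₂ 6 = 355.299 + 144.925 × 2.5850 ≈ 729.925 ms.

729.9 ms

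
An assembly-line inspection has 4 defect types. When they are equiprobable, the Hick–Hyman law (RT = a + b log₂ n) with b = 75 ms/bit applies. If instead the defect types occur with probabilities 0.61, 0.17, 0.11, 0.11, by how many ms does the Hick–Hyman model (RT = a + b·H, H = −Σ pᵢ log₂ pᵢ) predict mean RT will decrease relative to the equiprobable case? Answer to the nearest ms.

Equiprobable entropy H₀ = log₂ 4 = 2.0000 bits.
Skewed entropy H = −Σ pᵢ log₂ pᵢ = 1.5702 bits.
ΔRT = b·(H₀ − H) = 75 × 0.4298 = 32.24 ms.

32 ms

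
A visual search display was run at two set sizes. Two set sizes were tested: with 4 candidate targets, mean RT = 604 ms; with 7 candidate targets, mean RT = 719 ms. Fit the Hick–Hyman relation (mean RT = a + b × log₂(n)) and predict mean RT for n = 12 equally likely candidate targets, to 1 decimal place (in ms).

829.8 ms

RT is linear in log₂ n, so two points fix the line:
  b = (719 − 604) / (log₂ 7 − log₂ 4) = 115 / (2.8074 − 2) = 142.440 ms/bit
  a = 604 − 142.440 × 2 = 319.119 ms
Then RT(12) = 319.119 + 142.440 × log₂ 12 = 319.119 + 142.440 × 3.5850 ≈ 829.763 ms.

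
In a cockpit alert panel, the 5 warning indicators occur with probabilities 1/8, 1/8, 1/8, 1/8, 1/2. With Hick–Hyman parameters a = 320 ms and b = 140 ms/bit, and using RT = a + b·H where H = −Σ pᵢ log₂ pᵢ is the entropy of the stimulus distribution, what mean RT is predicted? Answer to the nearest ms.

600 ms

Each term −pᵢ log₂ pᵢ: 0.125·3 + 0.125·3 + 0.125·3 + 0.125·3 + 0.5·1; summed, H = 2.000 bits.
Mean RT = a + bH = 320 + 140·2.000 = 600.00 ms.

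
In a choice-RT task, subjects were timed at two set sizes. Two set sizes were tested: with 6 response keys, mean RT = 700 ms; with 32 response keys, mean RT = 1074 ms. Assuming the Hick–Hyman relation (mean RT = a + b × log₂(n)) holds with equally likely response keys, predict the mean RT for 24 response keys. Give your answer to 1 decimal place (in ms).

1009.7 ms

RT is linear in log₂ n, so two points fix the line:
  b = (1074 − 700) / (log₂ 32 − log₂ 6) = 374 / (5 − 2.5850) = 154.863 ms/bit
  a = 700 − 154.863 × 2.5850 = 299.685 ms
Then RT(24) = 299.685 + 154.863 × log₂ 24 = 299.685 + 154.863 × 4.5850 ≈ 1009.726 ms.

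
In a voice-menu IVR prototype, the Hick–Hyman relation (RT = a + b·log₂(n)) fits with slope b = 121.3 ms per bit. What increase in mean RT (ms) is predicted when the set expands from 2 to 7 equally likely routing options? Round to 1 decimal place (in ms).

219.2 ms

The intercept a cancels: ΔRT = b·(log₂ n₂ − log₂ n₁) = b·log₂(n₂/n₁).
log₂(7) − log₂(2) = 2.8074 − 1 = 1.8074.
ΔRT = 121.3 × 1.8074 = 219.232 ms.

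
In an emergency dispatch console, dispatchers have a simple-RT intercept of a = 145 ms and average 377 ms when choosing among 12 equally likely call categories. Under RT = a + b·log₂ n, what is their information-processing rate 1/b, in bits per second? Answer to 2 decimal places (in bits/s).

15.45 bits/s

Choice component = 377 − 145 = 232 ms over log₂(12) = 3.5850 bits.
b = 232 / 3.5850 = 64.715 ms/bit, so 1/b = 15.452 bits/s.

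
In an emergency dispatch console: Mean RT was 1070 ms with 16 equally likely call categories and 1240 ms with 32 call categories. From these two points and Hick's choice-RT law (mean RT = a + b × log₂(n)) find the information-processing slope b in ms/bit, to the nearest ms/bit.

170 ms/bit

b = (RT₂ − RT₁)/(log₂ n₂ − log₂ n₁) = (1240 − 1070)/(5 − 4) = 170 ms/bit.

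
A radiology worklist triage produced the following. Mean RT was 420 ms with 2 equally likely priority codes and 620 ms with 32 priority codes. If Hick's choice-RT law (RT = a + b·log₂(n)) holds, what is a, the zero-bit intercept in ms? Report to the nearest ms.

370 ms

Slope: b = (620 − 420) / (log₂ 32 − log₂ 2) = 200/4.0000 = 50 ms/bit.
a = RT₁ − b·log₂ n₁ = 420 − 50 × 1 = 370.000 ms.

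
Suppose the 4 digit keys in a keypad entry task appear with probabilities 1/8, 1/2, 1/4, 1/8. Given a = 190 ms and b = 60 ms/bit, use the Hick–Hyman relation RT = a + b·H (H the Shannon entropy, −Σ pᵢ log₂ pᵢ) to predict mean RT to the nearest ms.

295 ms

Each term −pᵢ log₂ pᵢ: 0.125·3 + 0.5·1 + 0.25·2 + 0.125·3; summed, H = 1.750 bits.
Mean RT = a + bH = 190 + 60·1.750 = 295.00 ms.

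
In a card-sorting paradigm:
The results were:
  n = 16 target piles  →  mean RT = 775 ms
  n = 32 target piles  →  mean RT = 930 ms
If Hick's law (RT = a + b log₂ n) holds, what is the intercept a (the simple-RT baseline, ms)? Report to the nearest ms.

b = (RT₂ − RT₁)/(log₂ n₂ − log₂ n₁) = (930 − 775)/(5 − 4) = 155 ms/bit.
Intercept: a = 775 − 155·log₂(16) = 155.000 ms.

155 ms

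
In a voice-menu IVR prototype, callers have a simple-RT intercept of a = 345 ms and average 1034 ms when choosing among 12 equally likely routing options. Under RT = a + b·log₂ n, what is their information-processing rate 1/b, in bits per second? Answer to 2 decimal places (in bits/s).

5.20 bits/s

Choice component = 1034 − 345 = 689 ms over log₂(12) = 3.5850 bits.
b = 689 / 3.5850 = 192.192 ms/bit, so 1/b = 5.203 bits/s.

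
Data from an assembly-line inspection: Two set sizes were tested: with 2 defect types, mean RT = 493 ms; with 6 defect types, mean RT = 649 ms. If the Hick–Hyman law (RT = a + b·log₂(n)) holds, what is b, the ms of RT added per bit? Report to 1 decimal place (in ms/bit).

b = (RT₂ − RT₁)/(log₂ n₂ − log₂ n₁) = (649 − 493)/(2.5850 − 1) = 98.425 ms/bit.

98.4 ms/bit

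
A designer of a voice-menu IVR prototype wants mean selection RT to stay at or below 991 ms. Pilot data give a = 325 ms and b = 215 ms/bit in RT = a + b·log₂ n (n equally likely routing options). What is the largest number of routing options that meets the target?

8

Information budget: (991 − 325)/215 = 3.0977 bits, so n ≤ 2^3.0977 = 8.560 → at most 8.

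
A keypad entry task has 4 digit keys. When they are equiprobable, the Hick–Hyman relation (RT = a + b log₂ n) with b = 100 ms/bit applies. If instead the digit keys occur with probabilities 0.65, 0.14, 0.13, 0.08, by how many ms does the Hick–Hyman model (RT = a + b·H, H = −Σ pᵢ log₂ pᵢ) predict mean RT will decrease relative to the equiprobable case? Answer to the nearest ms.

52 ms

The RT saving is b·ΔH. Equiprobable H₀ = log₂(4) = 2.0000 bits; with the given probabilities H = 1.4752 bits.
b·(H₀ − H) = 100 × (2.0000 − 1.4752) = 52.48 ms.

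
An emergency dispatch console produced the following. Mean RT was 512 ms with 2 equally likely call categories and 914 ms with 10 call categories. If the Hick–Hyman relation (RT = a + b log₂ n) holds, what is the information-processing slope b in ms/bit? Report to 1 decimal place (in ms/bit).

Slope: b = (914 − 512) / (log₂ 10 − log₂ 2) = 402/2.3219 = 173.132 ms/bit.

173.1 ms/bit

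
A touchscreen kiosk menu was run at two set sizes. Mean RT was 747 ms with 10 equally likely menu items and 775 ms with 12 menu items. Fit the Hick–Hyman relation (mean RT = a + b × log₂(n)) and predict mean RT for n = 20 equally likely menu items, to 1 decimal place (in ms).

Fit slope and intercept:
  b = (775 − 747) / (log₂ 12 − log₂ 10) = 28 / (3.5850 − 3.3219) = 106.450 ms/bit
  a = 747 − 106.450 × 3.3219 = 393.381 ms
Then RT(20) = 393.381 + 106.450 × log₂ 20 = 393.381 + 106.450 × 4.3219 ≈ 853.450 ms.

853.4 ms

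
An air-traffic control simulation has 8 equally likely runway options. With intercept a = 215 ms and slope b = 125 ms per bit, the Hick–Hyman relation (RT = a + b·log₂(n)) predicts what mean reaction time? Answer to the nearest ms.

log₂(8) = 3 bits, so RT = 215 + 125 × 3 ≈ 590.000 ms.

590 ms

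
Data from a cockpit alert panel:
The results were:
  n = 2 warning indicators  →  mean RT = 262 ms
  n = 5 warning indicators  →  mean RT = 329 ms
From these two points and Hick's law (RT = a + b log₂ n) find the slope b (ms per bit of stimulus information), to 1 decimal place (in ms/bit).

b = (RT₂ − RT₁)/(log₂ n₂ − log₂ n₁) = (329 − 262)/(2.3219 − 1) = 50.684 ms/bit.

50.7 ms/bit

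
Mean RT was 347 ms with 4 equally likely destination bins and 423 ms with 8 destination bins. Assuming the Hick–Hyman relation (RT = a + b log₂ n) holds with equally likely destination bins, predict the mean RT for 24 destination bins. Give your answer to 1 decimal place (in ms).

543.5 ms

RT is linear in log₂ n, so two points fix the line:
  b = (423 − 347) / (log₂ 8 − log₂ 4) = 76 / (3 − 2) = 76.000 ms/bit
  a = 347 − 76.000 × 2 = 195.000 ms
Then RT(24) = 195.000 + 76.000 × log₂ 24 = 195.000 + 76.000 × 4.5850 ≈ 543.457 ms.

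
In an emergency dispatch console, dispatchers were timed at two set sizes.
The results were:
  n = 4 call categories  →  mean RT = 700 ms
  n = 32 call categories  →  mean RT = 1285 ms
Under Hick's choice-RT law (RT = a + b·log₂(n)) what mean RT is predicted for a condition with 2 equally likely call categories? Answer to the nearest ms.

505 ms

Fit slope and intercept:
  b = (1285 − 700) / (log₂ 32 − log₂ 4) = 585 / (5 − 2) = 195 ms/bit
  a = 700 − 195 × 2 = 310 ms
Then RT(2) = 310 + 195 × log₂ 2 = 310 + 195 × 1 ≈ 505.000 ms.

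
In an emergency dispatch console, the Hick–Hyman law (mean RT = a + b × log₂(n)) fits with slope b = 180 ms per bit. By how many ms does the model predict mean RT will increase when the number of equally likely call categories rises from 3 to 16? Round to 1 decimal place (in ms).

434.7 ms

The intercept a cancels: ΔRT = b·(log₂ n₂ − log₂ n₁) = b·log₂(n₂/n₁).
log₂(16) − log₂(3) = 4 − 1.5850 = 2.4150.
ΔRT = 180 × 2.4150 = 434.707 ms.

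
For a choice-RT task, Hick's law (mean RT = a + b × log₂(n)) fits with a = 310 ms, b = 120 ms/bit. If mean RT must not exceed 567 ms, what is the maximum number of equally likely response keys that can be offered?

4

Set 310 + 120·log₂ n ≤ 567 → log₂ n ≤ (567 − 310)/120 = 2.1417.
So n ≤ 2^2.1417 = 4.413; the largest integer n is 4.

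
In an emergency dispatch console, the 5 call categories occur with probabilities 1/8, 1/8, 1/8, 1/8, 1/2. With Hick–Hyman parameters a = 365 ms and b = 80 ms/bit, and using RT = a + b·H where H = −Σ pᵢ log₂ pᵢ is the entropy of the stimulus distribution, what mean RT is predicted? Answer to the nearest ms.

525 ms

H = −Σ pᵢ log₂ pᵢ = 0.125·3 + 0.125·3 + 0.125·3 + 0.125·3 + 0.5·1 = 2.000 bits.
RT = 365 + 80 × 2.000 = 525.00 ms.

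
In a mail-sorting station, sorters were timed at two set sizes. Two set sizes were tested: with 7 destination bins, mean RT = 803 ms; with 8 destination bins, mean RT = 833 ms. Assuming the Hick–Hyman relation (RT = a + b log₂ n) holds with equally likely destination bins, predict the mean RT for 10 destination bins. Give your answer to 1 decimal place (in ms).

883.1 ms

RT is linear in log₂ n, so two points fix the line:
  b = (833 − 803) / (log₂ 8 − log₂ 7) = 30 / (3 − 2.8074) = 155.727 ms/bit
  a = 803 − 155.727 × 2.8074 = 365.820 ms
Then RT(10) = 365.820 + 155.727 × log₂ 10 = 365.820 + 155.727 × 3.3219 ≈ 883.133 ms.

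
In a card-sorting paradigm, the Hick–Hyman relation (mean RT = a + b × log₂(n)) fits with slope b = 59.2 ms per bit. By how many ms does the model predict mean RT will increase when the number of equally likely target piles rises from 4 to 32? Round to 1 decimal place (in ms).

177.6 ms

ΔRT = (a + b log₂ n₂) − (a + b log₂ n₁) = b·(log₂ n₂ − log₂ n₁).
log₂(32) − log₂(4) = log₂(32/4) = log₂(8) = 3.
ΔRT = 59.2 × 3.0000 = 177.600 ms.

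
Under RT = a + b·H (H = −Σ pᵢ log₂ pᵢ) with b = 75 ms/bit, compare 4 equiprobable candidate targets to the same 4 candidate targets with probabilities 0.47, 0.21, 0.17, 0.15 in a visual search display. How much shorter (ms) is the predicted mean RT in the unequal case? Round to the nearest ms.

Equiprobable entropy H₀ = log₂ 4 = 2.0000 bits.
Skewed entropy H = −Σ pᵢ log₂ pᵢ = 1.8299 bits.
ΔRT = b·(H₀ − H) = 75 × 0.1701 = 12.76 ms.

13 ms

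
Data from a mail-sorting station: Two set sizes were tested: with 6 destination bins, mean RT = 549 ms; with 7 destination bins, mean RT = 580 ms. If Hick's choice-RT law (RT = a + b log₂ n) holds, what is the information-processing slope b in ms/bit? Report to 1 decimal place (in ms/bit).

139.4 ms/bit

b = (RT₂ − RT₁)/(log₂ n₂ − log₂ n₁) = (580 − 549)/(2.8074 − 2.5850) = 139.393 ms/bit.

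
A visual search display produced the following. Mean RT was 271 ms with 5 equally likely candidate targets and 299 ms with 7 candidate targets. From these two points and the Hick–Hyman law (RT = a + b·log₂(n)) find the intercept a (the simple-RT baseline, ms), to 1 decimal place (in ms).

137.1 ms

b = (RT₂ − RT₁)/(log₂ n₂ − log₂ n₁) = (299 − 271)/(2.8074 − 2.3219) = 57.681 ms/bit.
Intercept: a = 271 − 57.681·log₂(5) = 137.068 ms.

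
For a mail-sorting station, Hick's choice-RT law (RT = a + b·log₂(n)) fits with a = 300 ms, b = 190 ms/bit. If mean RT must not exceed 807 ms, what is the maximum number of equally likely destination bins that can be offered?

6

190·log₂ n ≤ 807 − 300 = 507, giving log₂ n ≤ 2.6684 and n ≤ 6.357. The largest whole number is 6.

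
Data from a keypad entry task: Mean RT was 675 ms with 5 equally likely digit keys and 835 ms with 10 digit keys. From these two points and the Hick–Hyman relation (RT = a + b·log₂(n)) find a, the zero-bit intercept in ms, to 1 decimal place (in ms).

b = (RT₂ − RT₁)/(log₂ n₂ − log₂ n₁) = (835 − 675)/(3.3219 − 2.3219) = 160.000 ms/bit.
a = RT₁ − b·log₂ n₁ = 675 − 160.000 × 2.3219 = 303.492 ms.

303.5 ms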